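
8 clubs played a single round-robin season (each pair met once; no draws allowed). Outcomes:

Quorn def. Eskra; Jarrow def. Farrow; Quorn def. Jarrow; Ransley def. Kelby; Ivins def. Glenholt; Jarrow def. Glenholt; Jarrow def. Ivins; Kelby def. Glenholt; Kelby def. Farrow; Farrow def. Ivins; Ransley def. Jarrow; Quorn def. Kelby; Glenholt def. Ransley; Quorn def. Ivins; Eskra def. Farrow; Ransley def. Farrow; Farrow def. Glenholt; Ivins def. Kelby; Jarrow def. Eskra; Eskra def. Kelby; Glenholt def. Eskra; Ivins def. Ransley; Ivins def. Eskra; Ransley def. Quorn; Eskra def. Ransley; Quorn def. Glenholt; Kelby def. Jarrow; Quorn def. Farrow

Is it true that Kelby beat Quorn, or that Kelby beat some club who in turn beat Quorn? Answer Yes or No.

Kelby did not beat Quorn directly.
Kelby beat Farrow, Jarrow, Glenholt, but each of them lost to Quorn. No two-step path.

No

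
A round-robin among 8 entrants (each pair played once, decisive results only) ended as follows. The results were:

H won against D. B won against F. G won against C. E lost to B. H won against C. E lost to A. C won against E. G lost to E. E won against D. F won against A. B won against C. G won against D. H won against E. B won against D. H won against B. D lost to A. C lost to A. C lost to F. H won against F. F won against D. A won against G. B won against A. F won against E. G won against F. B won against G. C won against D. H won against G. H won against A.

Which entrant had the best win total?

Win totals: A 4, B 6, C 2, D 0, E 2, F 4, G 3, H 7.
H leads with 7 wins (next highest: 6).

H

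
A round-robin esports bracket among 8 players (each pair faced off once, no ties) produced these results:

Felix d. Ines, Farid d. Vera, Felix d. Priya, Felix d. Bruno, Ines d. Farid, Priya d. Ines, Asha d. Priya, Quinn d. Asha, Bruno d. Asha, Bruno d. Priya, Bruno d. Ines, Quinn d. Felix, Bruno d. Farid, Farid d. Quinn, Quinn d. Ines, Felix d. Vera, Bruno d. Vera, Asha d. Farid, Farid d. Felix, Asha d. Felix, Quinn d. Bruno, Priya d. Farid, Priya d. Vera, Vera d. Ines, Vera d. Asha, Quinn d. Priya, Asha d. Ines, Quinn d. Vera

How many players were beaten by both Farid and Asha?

Farid beat: Vera, Quinn, Felix.
Asha beat: Ines, Farid, Priya, Felix.
Both beat: Felix — 1.

1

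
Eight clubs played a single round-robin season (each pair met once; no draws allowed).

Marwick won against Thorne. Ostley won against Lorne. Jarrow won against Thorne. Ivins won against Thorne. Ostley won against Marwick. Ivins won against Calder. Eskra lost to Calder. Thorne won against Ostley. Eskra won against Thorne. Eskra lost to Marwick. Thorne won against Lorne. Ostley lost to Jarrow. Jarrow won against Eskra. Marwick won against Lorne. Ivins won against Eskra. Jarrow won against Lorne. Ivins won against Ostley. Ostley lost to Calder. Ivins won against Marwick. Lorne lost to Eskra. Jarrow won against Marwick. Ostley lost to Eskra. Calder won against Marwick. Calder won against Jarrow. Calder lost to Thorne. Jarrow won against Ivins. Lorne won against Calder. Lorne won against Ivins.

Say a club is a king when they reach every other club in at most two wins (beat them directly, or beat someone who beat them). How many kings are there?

Ivins reaches everyone (king).
Eskra cannot reach Jarrow in two steps.
Calder reaches everyone (king).
Marwick cannot reach Jarrow in two steps.
Thorne reaches everyone (king).
Lorne reaches everyone (king).
Ostley cannot reach Jarrow in two steps.
Jarrow reaches everyone (king).
Kings: Ivins, Calder, Thorne, Lorne, Jarrow — 5.

5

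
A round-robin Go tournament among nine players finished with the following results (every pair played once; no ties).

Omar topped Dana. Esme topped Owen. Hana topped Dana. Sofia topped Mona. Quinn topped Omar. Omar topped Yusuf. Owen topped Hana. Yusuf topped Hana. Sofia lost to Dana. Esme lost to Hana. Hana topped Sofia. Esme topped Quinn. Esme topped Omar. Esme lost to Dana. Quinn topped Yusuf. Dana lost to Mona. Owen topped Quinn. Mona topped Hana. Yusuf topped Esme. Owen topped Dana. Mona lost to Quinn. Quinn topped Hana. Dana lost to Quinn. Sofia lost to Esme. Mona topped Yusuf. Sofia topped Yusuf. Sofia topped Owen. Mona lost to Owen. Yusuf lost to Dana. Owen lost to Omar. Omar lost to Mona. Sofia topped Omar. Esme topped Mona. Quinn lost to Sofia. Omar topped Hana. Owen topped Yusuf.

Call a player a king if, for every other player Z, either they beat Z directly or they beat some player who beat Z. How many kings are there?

8

Dana reaches everyone (king).
Yusuf reaches everyone (king).
Hana reaches everyone (king).
Owen reaches everyone (king).
Esme reaches everyone (king).
Omar reaches everyone (king).
Quinn reaches everyone (king).
Sofia reaches everyone (king).
Mona cannot reach Quinn in two steps.
Kings: Dana, Yusuf, Hana, Owen, Esme, Omar, Quinn, Sofia — 8.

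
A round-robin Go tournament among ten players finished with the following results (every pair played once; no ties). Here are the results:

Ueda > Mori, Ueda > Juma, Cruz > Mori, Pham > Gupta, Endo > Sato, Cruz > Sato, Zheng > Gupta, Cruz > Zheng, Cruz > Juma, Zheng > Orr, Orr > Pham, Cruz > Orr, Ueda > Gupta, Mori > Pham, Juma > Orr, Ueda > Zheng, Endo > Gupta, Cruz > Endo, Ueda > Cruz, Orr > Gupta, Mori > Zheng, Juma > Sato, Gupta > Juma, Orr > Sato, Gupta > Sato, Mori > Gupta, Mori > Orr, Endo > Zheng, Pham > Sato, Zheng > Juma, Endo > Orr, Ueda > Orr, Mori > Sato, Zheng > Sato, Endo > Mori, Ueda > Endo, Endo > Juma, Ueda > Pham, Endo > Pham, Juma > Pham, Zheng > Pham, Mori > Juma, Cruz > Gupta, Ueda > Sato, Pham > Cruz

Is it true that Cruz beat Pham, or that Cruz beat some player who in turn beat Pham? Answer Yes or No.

Cruz did not beat Pham directly.
Cruz beat Orr, Gupta, Mori, Zheng, Juma, Sato, Endo. Of those, Orr beat Pham.

Yes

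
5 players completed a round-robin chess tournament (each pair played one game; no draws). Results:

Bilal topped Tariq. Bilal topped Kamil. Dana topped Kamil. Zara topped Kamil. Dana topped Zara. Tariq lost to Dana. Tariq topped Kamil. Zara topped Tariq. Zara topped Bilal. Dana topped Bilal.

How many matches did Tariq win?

1

Tariq's results: beat Kamil; lost to Bilal, Dana, Zara.
That is 1 win.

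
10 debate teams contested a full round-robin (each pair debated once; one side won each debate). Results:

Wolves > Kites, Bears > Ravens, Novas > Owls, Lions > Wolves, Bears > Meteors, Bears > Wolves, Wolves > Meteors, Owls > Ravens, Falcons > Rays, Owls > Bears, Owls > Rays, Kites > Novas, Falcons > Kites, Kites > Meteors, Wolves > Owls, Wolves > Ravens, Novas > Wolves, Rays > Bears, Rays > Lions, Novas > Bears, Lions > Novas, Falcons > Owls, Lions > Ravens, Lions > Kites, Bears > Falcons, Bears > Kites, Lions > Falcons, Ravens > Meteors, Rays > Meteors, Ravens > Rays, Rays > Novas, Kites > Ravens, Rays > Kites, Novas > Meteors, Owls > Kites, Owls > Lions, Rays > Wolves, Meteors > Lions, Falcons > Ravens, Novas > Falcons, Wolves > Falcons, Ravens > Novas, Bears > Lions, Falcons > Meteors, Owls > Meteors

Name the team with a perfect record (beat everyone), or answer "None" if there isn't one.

None

Highest win total is Rays with 6 (out of 9 possible).
Rays lost to Ravens, Falcons, Owls, so no team went undefeated.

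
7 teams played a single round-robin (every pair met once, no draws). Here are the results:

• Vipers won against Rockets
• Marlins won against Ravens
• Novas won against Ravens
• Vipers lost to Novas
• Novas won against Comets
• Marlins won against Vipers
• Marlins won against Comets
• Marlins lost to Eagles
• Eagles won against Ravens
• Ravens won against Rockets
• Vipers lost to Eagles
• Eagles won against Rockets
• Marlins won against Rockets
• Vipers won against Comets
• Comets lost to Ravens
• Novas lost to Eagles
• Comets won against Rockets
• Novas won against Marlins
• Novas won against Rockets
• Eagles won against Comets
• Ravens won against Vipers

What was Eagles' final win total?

Eagles' results: beat Marlins, Rockets, Novas, Comets, Vipers, Ravens; lost to no one.
That is 6 wins.

6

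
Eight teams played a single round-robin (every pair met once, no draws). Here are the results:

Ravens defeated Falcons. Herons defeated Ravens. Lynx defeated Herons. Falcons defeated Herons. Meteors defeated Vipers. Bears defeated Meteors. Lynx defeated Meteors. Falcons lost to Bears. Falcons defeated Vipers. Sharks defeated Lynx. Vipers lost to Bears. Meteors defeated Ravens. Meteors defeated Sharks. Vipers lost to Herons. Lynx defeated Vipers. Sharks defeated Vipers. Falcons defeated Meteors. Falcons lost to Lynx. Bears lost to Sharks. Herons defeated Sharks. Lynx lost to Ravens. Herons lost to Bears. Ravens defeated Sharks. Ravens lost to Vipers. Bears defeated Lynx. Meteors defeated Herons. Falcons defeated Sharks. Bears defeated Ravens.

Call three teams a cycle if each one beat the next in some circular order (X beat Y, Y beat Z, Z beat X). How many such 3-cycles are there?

14

Win totals: Falcons 4, Bears 6, Sharks 3, Ravens 3, Lynx 4, Herons 3, Vipers 1, Meteors 4.
A team with w wins dominates both others in C(w,2) triples; summing gives 6 + 15 + 3 + 3 + 6 + 3 + 0 + 6 = 42 transitive triples.
Total triples C(8,3) = 56, so cyclic triples = 56 − 42 = 14.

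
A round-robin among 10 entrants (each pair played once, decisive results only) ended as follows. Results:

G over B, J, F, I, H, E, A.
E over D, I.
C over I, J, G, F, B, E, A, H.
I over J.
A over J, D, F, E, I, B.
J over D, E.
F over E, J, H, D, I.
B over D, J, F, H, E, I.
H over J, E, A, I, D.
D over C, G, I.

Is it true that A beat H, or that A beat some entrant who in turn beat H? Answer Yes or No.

A did not beat H directly.
A beat B, D, E, F, I, J. Of those, B beat H.

Yes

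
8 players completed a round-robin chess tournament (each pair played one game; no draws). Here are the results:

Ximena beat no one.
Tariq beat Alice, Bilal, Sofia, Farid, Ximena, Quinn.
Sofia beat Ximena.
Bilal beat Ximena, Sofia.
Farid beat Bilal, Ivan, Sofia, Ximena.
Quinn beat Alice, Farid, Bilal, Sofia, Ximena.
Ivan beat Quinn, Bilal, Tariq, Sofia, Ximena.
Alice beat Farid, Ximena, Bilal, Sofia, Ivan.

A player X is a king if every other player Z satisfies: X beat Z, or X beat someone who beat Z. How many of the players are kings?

3

Sofia cannot reach Bilal, Alice, Tariq, Quinn, Ivan, Farid in two steps.
Bilal cannot reach Alice, Tariq, Quinn, Ivan, Farid in two steps.
Alice reaches everyone (king).
Tariq reaches everyone (king).
Quinn cannot reach Tariq in two steps.
Ivan reaches everyone (king).
Ximena cannot reach Sofia, Bilal, Alice, Tariq, Quinn, Ivan, Farid in two steps.
Farid cannot reach Alice in two steps.
Kings: Alice, Tariq, Ivan — 3.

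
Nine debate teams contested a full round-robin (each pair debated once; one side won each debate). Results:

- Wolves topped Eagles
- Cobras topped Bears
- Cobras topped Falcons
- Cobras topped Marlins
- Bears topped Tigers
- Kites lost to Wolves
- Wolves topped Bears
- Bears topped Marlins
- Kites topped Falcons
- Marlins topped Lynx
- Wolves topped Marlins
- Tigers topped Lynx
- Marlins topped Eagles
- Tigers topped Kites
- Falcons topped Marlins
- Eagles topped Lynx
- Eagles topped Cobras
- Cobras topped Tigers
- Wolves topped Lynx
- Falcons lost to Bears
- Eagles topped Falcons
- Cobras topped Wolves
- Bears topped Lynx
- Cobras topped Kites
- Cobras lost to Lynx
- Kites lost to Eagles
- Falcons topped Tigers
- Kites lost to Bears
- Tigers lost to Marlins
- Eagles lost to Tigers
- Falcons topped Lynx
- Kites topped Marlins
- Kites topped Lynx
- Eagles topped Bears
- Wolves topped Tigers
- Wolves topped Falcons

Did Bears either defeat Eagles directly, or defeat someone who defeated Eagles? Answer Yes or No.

Bears did not beat Eagles directly.
Bears beat Kites, Falcons, Lynx, Marlins, Tigers. Of those, Marlins beat Eagles.

Yes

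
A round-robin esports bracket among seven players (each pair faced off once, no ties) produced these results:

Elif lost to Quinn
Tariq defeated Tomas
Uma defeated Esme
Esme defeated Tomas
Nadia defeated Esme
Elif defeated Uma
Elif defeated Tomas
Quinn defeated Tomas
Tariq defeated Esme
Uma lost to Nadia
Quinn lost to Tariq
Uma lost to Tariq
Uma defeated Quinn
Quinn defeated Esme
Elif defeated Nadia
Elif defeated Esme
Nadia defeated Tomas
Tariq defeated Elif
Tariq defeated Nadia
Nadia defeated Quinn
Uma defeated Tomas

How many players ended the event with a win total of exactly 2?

0

Win totals: Uma 3, Quinn 3, Tomas 0, Tariq 6, Elif 4, Nadia 4, Esme 1.
No player has exactly 2 wins.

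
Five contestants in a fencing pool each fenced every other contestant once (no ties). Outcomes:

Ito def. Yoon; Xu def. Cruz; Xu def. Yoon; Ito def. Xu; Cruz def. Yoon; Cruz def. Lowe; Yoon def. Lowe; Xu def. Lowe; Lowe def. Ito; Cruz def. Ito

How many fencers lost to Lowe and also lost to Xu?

0

Lowe beat: Ito.
Xu beat: Lowe, Cruz, Yoon.
No one was beaten by both.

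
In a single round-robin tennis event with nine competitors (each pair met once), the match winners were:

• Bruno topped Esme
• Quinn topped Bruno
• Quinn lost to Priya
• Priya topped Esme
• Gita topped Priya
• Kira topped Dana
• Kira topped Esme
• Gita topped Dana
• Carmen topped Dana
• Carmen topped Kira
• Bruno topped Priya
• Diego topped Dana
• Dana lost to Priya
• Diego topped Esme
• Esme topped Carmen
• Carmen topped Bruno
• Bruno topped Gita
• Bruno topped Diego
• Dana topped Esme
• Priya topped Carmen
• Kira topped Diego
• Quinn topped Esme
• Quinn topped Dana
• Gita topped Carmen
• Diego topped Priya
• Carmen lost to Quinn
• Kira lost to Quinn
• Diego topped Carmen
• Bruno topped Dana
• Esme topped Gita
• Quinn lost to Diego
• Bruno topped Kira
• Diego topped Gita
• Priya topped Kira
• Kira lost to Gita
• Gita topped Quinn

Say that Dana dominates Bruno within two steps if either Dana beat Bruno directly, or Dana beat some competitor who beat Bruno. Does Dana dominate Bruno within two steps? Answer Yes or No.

No

Dana did not beat Bruno directly.
Dana beat Esme, but each of them lost to Bruno. No two-step path.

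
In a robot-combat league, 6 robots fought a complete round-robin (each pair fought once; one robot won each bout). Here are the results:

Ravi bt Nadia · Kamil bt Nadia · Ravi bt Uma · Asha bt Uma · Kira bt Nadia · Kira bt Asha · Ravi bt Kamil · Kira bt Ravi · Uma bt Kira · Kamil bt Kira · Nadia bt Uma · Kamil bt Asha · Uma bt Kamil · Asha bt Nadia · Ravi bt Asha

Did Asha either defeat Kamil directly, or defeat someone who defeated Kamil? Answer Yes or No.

Yes

Asha did not beat Kamil directly.
Asha beat Uma, Nadia. Of those, Uma beat Kamil.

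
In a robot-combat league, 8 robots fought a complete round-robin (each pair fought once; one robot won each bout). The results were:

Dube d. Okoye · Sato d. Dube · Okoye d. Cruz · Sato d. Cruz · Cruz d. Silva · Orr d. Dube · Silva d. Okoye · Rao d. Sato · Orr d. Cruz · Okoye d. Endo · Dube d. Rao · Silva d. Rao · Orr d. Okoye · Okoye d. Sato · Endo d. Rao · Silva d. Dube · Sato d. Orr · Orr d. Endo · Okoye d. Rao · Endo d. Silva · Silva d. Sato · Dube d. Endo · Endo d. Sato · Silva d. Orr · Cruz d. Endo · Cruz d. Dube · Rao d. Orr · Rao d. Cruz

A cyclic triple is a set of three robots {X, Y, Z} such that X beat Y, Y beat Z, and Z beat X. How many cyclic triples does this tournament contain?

19

Win totals: Endo 3, Orr 4, Okoye 4, Cruz 3, Silva 5, Rao 3, Dube 3, Sato 3.
A robot with w wins dominates both others in C(w,2) triples; summing gives 3 + 6 + 6 + 3 + 10 + 3 + 3 + 3 = 37 transitive triples.
Total triples C(8,3) = 56, so cyclic triples = 56 − 37 = 19.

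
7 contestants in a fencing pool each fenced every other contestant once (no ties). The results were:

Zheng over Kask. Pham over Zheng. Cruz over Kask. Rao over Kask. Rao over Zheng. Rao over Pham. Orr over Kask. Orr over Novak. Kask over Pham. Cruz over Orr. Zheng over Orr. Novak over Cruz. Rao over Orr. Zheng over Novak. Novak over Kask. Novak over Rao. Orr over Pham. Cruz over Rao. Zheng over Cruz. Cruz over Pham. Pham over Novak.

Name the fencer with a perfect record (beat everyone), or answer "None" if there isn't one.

Highest win total is Zheng with 4 (out of 6 possible).
Zheng lost to Pham, Rao, so no fencer went undefeated.

None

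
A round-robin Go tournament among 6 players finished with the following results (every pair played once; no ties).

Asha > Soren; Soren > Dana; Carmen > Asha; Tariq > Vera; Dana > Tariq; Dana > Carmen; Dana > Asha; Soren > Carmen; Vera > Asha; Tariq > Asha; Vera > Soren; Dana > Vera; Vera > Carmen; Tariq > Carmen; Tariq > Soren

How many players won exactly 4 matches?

2

Win totals: Soren 2, Dana 4, Asha 1, Carmen 1, Tariq 4, Vera 3.
Exactly 4: Dana, Tariq — 2 players.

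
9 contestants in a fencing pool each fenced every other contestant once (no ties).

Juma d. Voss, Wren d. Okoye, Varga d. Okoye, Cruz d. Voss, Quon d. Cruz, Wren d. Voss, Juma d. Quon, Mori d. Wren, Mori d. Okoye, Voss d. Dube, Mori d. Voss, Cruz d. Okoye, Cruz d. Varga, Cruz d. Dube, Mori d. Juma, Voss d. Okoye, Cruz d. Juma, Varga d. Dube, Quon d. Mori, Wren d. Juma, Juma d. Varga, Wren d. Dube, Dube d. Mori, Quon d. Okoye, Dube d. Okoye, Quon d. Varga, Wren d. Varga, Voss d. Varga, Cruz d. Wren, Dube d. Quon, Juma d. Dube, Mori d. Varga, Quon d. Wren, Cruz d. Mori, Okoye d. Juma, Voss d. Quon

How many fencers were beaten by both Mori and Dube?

Mori beat: Juma, Voss, Okoye, Varga, Wren.
Dube beat: Mori, Okoye, Quon.
Both beat: Okoye — 1.

1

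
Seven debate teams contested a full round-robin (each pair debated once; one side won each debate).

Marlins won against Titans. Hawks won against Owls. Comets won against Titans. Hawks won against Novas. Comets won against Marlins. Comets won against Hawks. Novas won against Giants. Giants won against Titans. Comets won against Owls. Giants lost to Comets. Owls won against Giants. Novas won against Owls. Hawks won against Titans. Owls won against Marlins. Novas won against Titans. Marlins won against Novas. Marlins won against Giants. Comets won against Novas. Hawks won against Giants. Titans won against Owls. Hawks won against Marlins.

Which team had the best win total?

Win totals: Comets 6, Titans 1, Hawks 5, Novas 3, Owls 2, Giants 1, Marlins 3.
Comets leads with 6 wins (next highest: 5).

Comets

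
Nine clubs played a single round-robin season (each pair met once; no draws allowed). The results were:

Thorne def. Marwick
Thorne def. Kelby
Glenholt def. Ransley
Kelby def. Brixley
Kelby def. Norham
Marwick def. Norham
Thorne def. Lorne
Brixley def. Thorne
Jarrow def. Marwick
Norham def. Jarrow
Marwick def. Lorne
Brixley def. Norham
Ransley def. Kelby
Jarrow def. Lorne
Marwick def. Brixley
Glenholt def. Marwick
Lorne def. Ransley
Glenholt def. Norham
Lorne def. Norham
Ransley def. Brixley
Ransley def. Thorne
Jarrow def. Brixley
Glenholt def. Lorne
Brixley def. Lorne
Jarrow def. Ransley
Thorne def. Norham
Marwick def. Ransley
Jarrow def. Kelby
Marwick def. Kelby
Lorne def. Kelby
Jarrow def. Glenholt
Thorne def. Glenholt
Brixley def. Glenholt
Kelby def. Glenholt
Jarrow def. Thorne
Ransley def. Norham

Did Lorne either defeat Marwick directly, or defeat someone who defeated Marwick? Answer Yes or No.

Lorne did not beat Marwick directly.
Lorne beat Ransley, Norham, Kelby, but each of them lost to Marwick. No two-step path.

No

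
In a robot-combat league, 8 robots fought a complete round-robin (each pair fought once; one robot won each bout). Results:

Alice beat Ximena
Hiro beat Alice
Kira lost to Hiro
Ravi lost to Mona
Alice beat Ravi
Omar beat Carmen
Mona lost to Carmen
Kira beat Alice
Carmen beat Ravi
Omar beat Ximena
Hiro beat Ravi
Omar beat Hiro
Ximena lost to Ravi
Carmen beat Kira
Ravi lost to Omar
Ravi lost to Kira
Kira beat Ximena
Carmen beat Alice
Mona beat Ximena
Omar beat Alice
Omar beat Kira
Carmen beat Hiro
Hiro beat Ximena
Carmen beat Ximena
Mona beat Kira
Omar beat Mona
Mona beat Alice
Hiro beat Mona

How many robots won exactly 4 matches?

1

Win totals: Carmen 6, Ximena 0, Hiro 5, Mona 4, Ravi 1, Kira 3, Alice 2, Omar 7.
Exactly 4: Mona — 1 robot.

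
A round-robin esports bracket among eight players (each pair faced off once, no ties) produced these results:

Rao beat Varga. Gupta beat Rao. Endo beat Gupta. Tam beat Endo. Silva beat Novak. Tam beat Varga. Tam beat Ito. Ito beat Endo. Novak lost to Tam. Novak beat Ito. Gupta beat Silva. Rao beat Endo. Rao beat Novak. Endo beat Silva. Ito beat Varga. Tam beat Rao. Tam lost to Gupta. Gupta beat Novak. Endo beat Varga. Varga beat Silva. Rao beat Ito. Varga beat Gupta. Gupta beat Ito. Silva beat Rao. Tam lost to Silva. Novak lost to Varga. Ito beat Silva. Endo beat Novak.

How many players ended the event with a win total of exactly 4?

2

Win totals: Silva 3, Ito 3, Endo 4, Gupta 5, Varga 3, Novak 1, Tam 5, Rao 4.
Exactly 4: Endo, Rao — 2 players.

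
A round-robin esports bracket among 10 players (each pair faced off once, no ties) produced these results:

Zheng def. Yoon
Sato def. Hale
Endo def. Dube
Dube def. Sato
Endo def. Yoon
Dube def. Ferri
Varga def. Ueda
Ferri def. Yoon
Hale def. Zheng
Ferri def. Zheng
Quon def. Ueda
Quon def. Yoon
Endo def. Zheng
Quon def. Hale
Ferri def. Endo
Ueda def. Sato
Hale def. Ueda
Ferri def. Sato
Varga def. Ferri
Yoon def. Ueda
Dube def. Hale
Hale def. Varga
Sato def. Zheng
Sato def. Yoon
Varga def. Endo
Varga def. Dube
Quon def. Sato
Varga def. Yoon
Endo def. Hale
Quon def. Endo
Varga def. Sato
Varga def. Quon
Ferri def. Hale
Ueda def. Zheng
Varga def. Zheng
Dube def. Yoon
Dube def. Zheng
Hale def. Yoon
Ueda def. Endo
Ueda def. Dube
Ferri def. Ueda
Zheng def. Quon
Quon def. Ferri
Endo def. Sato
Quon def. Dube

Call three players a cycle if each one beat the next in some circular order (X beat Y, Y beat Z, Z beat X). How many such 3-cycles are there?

20

Win totals: Ferri 6, Yoon 1, Varga 8, Quon 7, Hale 4, Sato 3, Endo 5, Zheng 2, Ueda 4, Dube 5.
A player with w wins dominates both others in C(w,2) triples; summing gives 15 + 0 + 28 + 21 + 6 + 3 + 10 + 1 + 6 + 10 = 100 transitive triples.
Total triples C(10,3) = 120, so cyclic triples = 120 − 100 = 20.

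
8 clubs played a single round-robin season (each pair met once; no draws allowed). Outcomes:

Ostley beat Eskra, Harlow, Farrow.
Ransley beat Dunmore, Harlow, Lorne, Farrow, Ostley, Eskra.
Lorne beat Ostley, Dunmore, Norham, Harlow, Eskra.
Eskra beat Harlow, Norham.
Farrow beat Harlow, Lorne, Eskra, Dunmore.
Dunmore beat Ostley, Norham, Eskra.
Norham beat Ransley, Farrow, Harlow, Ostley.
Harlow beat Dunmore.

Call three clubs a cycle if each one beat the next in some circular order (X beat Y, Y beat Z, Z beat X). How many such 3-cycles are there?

12

Win totals: Ostley 3, Harlow 1, Eskra 2, Lorne 5, Norham 4, Ransley 6, Farrow 4, Dunmore 3.
A club with w wins dominates both others in C(w,2) triples; summing gives 3 + 0 + 1 + 10 + 6 + 15 + 6 + 3 = 44 transitive triples.
Total triples C(8,3) = 56, so cyclic triples = 56 − 44 = 12.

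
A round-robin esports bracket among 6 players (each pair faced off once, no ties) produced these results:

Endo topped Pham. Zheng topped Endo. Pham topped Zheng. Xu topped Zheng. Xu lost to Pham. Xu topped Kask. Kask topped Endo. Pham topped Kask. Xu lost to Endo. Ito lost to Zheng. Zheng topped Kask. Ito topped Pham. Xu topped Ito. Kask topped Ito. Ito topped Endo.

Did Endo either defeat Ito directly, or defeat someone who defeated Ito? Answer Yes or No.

Yes

Endo did not beat Ito directly.
Endo beat Pham, Xu. Of those, Xu beat Ito.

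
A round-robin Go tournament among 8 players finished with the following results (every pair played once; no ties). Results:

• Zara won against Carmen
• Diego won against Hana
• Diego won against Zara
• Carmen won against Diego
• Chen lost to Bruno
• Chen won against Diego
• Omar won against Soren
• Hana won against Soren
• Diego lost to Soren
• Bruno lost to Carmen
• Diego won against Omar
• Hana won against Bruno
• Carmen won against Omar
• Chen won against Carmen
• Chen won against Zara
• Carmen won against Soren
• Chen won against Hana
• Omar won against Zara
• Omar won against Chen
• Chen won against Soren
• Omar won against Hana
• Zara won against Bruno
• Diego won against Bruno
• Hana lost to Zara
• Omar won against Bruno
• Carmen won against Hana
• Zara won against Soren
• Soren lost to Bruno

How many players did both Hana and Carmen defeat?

Hana beat: Bruno, Soren.
Carmen beat: Bruno, Hana, Diego, Soren, Omar.
Both beat: Bruno, Soren — 2.

2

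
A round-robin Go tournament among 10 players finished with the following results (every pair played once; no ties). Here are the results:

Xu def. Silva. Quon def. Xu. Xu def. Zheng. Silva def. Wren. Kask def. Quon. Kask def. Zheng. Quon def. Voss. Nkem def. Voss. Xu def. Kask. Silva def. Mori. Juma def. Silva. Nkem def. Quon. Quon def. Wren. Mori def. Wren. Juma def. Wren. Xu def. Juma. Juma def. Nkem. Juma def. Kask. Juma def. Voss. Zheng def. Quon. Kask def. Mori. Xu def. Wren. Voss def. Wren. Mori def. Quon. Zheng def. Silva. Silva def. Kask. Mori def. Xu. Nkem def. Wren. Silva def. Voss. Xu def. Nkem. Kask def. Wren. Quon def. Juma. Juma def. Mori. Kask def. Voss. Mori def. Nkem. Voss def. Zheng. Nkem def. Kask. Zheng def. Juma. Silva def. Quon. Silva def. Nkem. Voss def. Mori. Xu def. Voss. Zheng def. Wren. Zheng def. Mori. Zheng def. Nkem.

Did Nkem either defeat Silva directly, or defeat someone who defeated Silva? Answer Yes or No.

Nkem did not beat Silva directly.
Nkem beat Quon, Kask, Wren, Voss, but each of them lost to Silva. No two-step path.

No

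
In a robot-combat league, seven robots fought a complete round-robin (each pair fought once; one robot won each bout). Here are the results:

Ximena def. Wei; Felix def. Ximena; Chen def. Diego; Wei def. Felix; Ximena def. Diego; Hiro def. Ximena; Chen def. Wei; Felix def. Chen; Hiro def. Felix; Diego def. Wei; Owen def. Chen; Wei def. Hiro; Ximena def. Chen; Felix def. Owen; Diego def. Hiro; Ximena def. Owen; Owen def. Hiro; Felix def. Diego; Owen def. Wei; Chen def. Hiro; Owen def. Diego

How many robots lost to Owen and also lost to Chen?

Owen beat: Hiro, Diego, Chen, Wei.
Chen beat: Hiro, Diego, Wei.
Both beat: Hiro, Diego, Wei — 3.

3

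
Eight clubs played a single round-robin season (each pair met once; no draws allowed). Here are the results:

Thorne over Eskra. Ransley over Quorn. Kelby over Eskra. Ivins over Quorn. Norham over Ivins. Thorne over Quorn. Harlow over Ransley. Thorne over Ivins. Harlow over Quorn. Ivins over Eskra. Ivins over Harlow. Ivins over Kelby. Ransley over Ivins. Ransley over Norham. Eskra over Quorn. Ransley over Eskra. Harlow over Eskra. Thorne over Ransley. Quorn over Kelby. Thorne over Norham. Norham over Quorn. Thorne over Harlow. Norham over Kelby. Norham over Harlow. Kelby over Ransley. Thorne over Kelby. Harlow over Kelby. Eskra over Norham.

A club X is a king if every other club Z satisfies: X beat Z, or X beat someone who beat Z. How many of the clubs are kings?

Thorne reaches everyone (king).
Harlow cannot reach Thorne in two steps.
Kelby cannot reach Thorne, Harlow in two steps.
Ransley cannot reach Thorne in two steps.
Norham cannot reach Thorne in two steps.
Eskra cannot reach Thorne, Ransley in two steps.
Quorn cannot reach Thorne, Harlow, Norham, Ivins in two steps.
Ivins cannot reach Thorne in two steps.
Kings: Thorne — 1.

1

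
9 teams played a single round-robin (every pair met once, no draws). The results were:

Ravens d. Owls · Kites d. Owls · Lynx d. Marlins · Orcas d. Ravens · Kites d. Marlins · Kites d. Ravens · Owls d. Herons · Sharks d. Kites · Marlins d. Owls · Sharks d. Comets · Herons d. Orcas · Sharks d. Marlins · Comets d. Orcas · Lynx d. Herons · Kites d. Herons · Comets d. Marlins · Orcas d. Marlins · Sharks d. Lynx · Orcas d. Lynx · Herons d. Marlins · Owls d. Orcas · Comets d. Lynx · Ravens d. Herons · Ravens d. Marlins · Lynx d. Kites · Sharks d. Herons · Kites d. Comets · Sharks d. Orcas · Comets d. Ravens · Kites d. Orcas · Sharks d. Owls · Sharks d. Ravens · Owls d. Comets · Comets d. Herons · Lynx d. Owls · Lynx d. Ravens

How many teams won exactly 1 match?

Win totals: Lynx 5, Owls 3, Sharks 8, Comets 5, Herons 2, Marlins 1, Kites 6, Ravens 3, Orcas 3.
Exactly 1: Marlins — 1 team.

1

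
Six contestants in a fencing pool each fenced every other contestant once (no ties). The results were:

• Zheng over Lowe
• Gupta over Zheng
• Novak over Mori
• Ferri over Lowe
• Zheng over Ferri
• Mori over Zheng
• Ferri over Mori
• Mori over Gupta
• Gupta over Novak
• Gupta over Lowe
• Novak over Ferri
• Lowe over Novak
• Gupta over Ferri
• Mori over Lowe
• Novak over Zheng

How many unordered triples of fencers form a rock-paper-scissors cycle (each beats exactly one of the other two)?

Win totals: Ferri 2, Gupta 4, Mori 3, Lowe 1, Novak 3, Zheng 2.
A fencer with w wins dominates both others in C(w,2) triples; summing gives 1 + 6 + 3 + 0 + 3 + 1 = 14 transitive triples.
Total triples C(6,3) = 20, so cyclic triples = 20 − 14 = 6.

6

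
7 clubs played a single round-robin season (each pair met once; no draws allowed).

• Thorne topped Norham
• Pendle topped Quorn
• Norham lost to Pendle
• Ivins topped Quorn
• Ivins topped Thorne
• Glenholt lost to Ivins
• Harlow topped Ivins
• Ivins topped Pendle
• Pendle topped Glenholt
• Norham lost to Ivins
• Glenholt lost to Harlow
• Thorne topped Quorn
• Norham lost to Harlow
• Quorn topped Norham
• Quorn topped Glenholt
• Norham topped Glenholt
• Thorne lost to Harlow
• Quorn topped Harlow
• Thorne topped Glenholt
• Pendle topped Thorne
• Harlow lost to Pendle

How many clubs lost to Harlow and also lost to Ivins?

Harlow beat: Norham, Thorne, Glenholt, Ivins.
Ivins beat: Norham, Thorne, Glenholt, Quorn, Pendle.
Both beat: Norham, Thorne, Glenholt — 3.

3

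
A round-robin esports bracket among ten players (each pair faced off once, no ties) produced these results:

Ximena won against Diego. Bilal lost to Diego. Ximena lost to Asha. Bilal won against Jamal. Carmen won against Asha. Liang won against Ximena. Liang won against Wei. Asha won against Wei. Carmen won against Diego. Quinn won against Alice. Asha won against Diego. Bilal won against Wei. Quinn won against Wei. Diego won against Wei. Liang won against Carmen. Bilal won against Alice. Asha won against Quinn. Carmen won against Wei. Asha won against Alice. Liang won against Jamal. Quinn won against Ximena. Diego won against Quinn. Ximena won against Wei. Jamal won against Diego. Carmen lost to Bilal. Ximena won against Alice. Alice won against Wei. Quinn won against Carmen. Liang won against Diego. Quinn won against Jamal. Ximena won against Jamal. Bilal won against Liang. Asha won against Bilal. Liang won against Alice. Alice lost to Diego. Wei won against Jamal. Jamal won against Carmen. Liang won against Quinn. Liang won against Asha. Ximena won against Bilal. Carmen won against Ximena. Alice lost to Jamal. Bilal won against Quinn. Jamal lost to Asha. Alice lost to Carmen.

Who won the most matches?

Liang

Win totals: Liang 8, Carmen 5, Alice 1, Ximena 5, Quinn 5, Wei 1, Jamal 3, Diego 4, Bilal 6, Asha 7.
Liang leads with 8 wins (next highest: 7).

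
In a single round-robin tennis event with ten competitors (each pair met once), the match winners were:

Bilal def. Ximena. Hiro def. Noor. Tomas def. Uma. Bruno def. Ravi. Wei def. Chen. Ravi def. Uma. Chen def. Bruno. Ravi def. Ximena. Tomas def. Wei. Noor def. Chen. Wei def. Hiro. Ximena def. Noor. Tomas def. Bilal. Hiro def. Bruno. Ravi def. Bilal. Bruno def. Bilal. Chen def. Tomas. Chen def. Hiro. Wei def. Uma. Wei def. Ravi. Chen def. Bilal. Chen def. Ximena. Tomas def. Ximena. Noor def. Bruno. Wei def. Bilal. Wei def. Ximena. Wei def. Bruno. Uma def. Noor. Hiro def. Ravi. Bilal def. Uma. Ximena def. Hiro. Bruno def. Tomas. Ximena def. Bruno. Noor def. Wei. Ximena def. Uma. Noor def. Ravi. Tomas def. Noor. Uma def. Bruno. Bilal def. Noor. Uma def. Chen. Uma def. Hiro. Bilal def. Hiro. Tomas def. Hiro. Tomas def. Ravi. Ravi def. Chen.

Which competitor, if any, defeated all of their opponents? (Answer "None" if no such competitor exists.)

None

Highest win total is Wei with 7 (out of 9 possible).
Wei lost to Tomas, Noor, so no competitor went undefeated.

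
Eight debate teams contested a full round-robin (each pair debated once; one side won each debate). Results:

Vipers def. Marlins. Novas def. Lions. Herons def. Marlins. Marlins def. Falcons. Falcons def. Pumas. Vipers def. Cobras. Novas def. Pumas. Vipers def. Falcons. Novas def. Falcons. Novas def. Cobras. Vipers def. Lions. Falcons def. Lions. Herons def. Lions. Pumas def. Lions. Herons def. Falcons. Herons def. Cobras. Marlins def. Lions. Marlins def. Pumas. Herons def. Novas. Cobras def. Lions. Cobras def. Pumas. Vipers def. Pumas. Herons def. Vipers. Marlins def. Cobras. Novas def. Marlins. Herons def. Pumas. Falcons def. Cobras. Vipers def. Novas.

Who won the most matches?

Win totals: Novas 5, Herons 7, Marlins 4, Falcons 3, Cobras 2, Pumas 1, Vipers 6, Lions 0.
Herons leads with 7 wins (next highest: 6).

Herons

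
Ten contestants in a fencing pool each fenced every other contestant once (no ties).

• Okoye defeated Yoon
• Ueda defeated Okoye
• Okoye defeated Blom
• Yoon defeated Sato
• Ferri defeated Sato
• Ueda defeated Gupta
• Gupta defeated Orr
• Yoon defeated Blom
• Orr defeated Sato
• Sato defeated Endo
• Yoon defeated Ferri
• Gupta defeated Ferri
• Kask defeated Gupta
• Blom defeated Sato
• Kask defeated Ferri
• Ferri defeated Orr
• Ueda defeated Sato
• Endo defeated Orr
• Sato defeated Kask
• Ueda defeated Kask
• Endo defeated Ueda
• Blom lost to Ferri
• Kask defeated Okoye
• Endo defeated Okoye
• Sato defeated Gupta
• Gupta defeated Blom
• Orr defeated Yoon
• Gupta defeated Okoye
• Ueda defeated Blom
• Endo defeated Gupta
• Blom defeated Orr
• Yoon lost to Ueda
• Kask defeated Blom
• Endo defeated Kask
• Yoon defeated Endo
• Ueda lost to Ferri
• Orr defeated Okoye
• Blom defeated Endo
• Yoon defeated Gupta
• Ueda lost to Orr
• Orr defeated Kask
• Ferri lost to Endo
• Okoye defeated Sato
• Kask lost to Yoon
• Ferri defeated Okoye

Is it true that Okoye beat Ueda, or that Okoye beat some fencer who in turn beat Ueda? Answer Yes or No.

No

Okoye did not beat Ueda directly.
Okoye beat Blom, Yoon, Sato, but each of them lost to Ueda. No two-step path.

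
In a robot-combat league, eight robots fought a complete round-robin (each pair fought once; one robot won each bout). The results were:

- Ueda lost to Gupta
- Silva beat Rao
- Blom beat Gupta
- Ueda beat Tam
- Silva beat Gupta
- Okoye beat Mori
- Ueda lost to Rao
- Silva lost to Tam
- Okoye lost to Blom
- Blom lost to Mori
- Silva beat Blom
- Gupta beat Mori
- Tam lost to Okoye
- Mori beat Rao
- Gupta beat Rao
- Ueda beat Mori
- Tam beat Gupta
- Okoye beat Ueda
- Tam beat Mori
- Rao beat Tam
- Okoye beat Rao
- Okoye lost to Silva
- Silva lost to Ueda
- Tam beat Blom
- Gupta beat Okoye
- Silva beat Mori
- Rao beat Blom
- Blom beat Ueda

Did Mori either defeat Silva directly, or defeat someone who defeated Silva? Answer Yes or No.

No

Mori did not beat Silva directly.
Mori beat Rao, Blom, but each of them lost to Silva. No two-step path.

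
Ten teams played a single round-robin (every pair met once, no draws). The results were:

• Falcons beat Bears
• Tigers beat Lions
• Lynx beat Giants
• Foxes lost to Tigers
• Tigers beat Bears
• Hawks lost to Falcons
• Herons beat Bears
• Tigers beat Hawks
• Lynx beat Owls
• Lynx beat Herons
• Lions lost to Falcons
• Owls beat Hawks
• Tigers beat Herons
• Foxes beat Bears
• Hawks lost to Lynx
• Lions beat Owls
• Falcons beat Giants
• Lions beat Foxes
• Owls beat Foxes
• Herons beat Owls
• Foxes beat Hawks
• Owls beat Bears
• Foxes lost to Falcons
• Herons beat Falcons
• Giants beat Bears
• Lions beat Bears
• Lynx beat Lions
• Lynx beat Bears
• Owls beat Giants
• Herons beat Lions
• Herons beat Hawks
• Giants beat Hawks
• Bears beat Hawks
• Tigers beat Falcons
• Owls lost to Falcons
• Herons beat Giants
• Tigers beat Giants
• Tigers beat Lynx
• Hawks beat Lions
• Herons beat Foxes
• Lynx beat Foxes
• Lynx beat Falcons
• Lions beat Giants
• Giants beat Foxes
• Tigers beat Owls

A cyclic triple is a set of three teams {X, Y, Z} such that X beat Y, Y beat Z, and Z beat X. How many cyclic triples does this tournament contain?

4

Win totals: Lynx 8, Herons 7, Foxes 2, Lions 4, Giants 3, Falcons 6, Bears 1, Owls 4, Tigers 9, Hawks 1.
A team with w wins dominates both others in C(w,2) triples; summing gives 28 + 21 + 1 + 6 + 3 + 15 + 0 + 6 + 36 + 0 = 116 transitive triples.
Total triples C(10,3) = 120, so cyclic triples = 120 − 116 = 4.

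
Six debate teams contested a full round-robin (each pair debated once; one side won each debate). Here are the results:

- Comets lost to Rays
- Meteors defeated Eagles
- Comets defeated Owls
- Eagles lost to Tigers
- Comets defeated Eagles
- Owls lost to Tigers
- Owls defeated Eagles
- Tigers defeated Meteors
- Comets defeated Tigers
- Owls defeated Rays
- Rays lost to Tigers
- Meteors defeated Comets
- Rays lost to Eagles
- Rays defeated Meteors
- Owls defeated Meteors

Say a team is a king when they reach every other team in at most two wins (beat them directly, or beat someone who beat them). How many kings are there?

Meteors reaches everyone (king).
Tigers reaches everyone (king).
Owls cannot reach Tigers in two steps.
Rays reaches everyone (king).
Eagles cannot reach Tigers, Owls in two steps.
Comets reaches everyone (king).
Kings: Meteors, Tigers, Rays, Comets — 4.

4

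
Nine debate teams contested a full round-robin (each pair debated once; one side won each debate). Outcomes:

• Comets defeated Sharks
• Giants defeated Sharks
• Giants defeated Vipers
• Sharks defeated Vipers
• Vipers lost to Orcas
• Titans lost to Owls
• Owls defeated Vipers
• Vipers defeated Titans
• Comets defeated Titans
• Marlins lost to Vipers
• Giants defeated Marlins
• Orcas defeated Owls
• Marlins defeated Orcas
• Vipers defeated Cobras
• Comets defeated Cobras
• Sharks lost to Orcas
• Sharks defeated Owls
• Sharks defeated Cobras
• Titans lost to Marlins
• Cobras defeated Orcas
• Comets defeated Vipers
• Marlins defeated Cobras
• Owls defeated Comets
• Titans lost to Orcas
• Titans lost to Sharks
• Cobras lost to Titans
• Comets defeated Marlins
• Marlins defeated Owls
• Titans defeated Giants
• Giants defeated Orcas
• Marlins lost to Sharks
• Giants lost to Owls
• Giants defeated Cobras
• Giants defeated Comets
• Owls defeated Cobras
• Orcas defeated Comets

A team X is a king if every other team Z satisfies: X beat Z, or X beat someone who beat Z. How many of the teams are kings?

Orcas reaches everyone (king).
Titans cannot reach Owls in two steps.
Cobras cannot reach Marlins, Giants in two steps.
Vipers cannot reach Comets, Sharks in two steps.
Comets reaches everyone (king).
Owls reaches everyone (king).
Marlins reaches everyone (king).
Sharks reaches everyone (king).
Giants reaches everyone (king).
Kings: Orcas, Comets, Owls, Marlins, Sharks, Giants — 6.

6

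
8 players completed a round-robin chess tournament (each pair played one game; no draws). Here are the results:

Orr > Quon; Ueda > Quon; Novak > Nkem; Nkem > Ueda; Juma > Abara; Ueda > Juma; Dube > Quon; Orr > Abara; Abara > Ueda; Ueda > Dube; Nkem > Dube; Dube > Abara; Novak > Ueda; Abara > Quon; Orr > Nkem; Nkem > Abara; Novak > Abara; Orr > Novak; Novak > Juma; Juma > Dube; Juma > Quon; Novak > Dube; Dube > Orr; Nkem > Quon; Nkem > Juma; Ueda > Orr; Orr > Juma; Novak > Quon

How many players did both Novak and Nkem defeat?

Novak beat: Quon, Ueda, Dube, Nkem, Abara, Juma.
Nkem beat: Quon, Ueda, Dube, Abara, Juma.
Both beat: Quon, Ueda, Dube, Abara, Juma — 5.

5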